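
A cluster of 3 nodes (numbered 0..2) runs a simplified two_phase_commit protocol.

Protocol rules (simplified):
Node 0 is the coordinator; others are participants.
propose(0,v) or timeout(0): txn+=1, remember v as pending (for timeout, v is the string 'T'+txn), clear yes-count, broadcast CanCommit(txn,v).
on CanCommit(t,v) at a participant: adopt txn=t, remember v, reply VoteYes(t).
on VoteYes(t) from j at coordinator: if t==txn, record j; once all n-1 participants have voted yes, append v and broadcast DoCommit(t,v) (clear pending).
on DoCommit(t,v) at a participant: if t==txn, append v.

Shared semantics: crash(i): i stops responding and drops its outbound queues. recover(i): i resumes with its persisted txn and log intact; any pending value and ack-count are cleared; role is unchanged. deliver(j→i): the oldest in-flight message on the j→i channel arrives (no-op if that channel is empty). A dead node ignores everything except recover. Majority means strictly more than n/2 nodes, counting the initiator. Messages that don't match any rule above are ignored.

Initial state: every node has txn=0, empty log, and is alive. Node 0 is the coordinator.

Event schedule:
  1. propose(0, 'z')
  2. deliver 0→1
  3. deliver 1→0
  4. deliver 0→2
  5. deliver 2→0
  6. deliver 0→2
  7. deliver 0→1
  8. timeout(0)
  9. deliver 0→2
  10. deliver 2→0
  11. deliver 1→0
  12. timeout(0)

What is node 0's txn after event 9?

after 1 — propose(0,'z'): n0:coor/t1/[-]
after 2 — deliver 0→1: n1:part/t1/[-]
after 3 — deliver 1→0: ·
after 4 — deliver 0→2: n2:part/t1/[-]
after 5 — deliver 2→0: n0:coor/t1/[z]
after 6 — deliver 0→2: n2:part/t1/[z]
after 7 — deliver 0→1: n1:part/t1/[z]
after 8 — timeout(0): n0:coor/t2/[z]
after 9 — deliver 0→2: n2:part/t2/[z]

2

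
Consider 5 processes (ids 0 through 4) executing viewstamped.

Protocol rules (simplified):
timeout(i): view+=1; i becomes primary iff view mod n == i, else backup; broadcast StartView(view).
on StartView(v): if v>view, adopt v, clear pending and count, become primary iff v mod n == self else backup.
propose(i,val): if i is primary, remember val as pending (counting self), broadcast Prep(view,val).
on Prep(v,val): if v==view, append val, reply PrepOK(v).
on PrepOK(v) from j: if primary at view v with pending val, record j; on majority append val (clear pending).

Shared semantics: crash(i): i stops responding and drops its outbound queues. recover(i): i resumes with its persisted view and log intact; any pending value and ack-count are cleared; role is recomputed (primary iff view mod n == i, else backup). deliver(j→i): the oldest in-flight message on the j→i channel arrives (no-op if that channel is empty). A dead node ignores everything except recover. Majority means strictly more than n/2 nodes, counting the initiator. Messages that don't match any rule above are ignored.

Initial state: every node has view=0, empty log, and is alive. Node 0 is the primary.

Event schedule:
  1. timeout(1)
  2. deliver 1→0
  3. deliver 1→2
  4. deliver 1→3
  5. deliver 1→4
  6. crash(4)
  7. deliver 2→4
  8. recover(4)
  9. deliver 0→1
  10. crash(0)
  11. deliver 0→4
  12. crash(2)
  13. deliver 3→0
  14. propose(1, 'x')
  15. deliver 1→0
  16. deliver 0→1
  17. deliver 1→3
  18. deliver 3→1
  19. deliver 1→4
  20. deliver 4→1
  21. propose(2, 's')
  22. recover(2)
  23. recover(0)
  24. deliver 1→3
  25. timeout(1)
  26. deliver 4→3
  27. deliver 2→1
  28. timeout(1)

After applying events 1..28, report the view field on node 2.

1

e1 timeout(1): 1[prim,v=1,-]
e2 deliver 1→0: 0[back,v=1,-]
e3 deliver 1→2: 2[back,v=1,-]
e4 deliver 1→3: 3[back,v=1,-]
e5 deliver 1→4: 4[back,v=1,-]
e6 crash(4): 4[✗back,v=1,-]
e7 deliver 2→4: ·
e8 recover(4): 4[back,v=1,-]
e9 deliver 0→1: ·
e10 crash(0): 0[✗back,v=1,-]
e11 deliver 0→4: ·
e12 crash(2): 2[✗back,v=1,-]
e13 deliver 3→0: ·
e14 propose(1,'x'): ·
e15 deliver 1→0: ·
e16 deliver 0→1: ·
e17 deliver 1→3: 3[back,v=1,x]
e18 deliver 3→1: ·
e19 deliver 1→4: 4[back,v=1,x]
e20 deliver 4→1: 1[prim,v=1,x]
e21 propose(2,'s'): ·
e22 recover(2): 2[back,v=1,-]
e23 recover(0): 0[back,v=1,-]
e24 deliver 1→3: ·
e25 timeout(1): 1[back,v=2,x]
e26 deliver 4→3: ·
e27 deliver 2→1: ·
e28 timeout(1): 1[back,v=3,x]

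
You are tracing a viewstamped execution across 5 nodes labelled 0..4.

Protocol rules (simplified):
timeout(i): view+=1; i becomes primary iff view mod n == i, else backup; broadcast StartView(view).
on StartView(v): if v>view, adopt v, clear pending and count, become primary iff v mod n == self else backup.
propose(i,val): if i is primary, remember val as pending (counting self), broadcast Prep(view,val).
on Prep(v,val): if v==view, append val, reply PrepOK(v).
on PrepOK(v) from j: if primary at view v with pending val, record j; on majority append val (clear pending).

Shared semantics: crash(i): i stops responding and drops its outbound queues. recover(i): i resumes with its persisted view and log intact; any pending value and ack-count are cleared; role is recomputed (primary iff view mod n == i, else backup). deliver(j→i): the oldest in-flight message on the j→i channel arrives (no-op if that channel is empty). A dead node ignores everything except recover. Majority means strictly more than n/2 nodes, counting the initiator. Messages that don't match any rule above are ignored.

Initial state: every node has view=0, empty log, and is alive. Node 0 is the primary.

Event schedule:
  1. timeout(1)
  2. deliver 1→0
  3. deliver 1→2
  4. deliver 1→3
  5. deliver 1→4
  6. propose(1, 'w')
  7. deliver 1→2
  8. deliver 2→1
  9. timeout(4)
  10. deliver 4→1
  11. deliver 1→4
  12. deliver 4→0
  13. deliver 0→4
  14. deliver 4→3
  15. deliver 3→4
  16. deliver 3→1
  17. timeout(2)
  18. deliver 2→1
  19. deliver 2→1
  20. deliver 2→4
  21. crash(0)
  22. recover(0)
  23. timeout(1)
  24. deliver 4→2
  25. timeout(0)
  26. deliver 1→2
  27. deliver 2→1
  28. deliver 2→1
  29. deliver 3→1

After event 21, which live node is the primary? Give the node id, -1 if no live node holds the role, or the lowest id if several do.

step 1 timeout(1): 1={prim,v=1,log=-}
step 2 deliver 1→0: 0={back,v=1,log=-}
step 3 deliver 1→2: 2={back,v=1,log=-}
step 4 deliver 1→3: 3={back,v=1,log=-}
step 5 deliver 1→4: 4={back,v=1,log=-}
step 6 propose(1,'w'): —
step 7 deliver 1→2: 2={back,v=1,log=w}
step 8 deliver 2→1: —
step 9 timeout(4): 4={back,v=2,log=-}
step 10 deliver 4→1: 1={back,v=2,log=-}
step 11 deliver 1→4: —
step 12 deliver 4→0: 0={back,v=2,log=-}
step 13 deliver 0→4: —
step 14 deliver 4→3: 3={back,v=2,log=-}
step 15 deliver 3→4: —
step 16 deliver 3→1: —
step 17 timeout(2): 2={prim,v=2,log=w}
step 18 deliver 2→1: —
step 19 deliver 2→1: —
step 20 deliver 2→4: —
step 21 crash(0): 0={✗back,v=2,log=-}

2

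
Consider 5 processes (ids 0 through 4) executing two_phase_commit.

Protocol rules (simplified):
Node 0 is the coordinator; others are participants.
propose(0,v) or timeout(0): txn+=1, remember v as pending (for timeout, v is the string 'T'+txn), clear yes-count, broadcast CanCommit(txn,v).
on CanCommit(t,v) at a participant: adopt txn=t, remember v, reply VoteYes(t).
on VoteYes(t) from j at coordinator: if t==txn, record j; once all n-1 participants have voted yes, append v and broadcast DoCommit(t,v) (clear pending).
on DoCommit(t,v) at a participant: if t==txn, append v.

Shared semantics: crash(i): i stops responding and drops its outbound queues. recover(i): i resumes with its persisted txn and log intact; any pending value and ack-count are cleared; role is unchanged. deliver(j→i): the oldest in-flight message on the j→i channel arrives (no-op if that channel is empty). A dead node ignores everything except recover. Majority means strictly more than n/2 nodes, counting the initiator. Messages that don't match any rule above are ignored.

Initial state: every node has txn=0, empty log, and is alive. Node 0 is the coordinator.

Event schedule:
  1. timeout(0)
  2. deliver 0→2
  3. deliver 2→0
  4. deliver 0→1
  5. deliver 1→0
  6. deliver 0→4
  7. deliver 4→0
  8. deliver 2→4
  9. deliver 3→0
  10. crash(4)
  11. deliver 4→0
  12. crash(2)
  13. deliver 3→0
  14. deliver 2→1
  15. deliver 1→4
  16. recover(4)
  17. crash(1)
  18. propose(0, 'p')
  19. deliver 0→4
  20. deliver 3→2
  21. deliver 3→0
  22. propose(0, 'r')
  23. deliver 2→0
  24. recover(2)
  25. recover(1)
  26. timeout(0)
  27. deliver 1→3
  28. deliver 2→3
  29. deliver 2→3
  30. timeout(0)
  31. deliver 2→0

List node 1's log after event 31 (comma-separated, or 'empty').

e1 timeout(0): 0[coor,t=1,-]
e2 deliver 0→2: 2[part,t=1,-]
e3 deliver 2→0: ·
e4 deliver 0→1: 1[part,t=1,-]
e5 deliver 1→0: ·
e6 deliver 0→4: 4[part,t=1,-]
e7 deliver 4→0: ·
e8 deliver 2→4: ·
e9 deliver 3→0: ·
e10 crash(4): 4[✗part,t=1,-]
e11 deliver 4→0: ·
e12 crash(2): 2[✗part,t=1,-]
e13 deliver 3→0: ·
e14 deliver 2→1: ·
e15 deliver 1→4: ·
e16 recover(4): 4[part,t=1,-]
e17 crash(1): 1[✗part,t=1,-]
e18 propose(0,'p'): 0[coor,t=2,-]
e19 deliver 0→4: 4[part,t=2,-]
e20 deliver 3→2: ·
e21 deliver 3→0: ·
e22 propose(0,'r'): 0[coor,t=3,-]
e23 deliver 2→0: ·
e24 recover(2): 2[part,t=1,-]
e25 recover(1): 1[part,t=1,-]
e26 timeout(0): 0[coor,t=4,-]
e27 deliver 1→3: ·
e28 deliver 2→3: ·
e29 deliver 2→3: ·
e30 timeout(0): 0[coor,t=5,-]
e31 deliver 2→0: ·

empty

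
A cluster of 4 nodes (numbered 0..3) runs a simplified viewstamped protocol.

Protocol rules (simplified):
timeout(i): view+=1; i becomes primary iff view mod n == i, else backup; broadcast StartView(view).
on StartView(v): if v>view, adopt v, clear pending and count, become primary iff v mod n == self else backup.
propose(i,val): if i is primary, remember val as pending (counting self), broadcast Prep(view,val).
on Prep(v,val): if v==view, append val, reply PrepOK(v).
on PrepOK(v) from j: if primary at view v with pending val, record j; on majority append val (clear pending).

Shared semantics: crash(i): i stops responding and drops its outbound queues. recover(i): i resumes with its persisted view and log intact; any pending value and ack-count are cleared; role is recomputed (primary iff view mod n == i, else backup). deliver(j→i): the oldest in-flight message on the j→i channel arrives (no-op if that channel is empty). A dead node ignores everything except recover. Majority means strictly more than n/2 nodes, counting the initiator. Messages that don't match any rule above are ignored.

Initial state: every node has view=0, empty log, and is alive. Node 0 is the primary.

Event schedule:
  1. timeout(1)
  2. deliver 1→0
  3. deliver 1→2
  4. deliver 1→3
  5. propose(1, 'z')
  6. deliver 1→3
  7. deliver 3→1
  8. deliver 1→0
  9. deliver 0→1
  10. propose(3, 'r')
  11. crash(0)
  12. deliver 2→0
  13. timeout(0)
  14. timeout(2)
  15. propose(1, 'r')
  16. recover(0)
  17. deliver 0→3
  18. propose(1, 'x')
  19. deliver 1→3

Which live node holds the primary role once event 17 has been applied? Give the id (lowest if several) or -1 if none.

1

1. timeout(1):  <1:prim v1 ->
2. deliver 1→0:  <0:back v1 ->
3. deliver 1→2:  <2:back v1 ->
4. deliver 1→3:  <3:back v1 ->
5. propose(1,'z'):  nop
6. deliver 1→3:  <3:back v1 z>
7. deliver 3→1:  nop
8. deliver 1→0:  <0:back v1 z>
9. deliver 0→1:  <1:prim v1 z>
10. propose(3,'r'):  nop
11. crash(0):  <0:✗back v1 z>
12. deliver 2→0:  nop
13. timeout(0):  nop
14. timeout(2):  <2:prim v2 ->
15. propose(1,'r'):  nop
16. recover(0):  <0:back v1 z>
17. deliver 0→3:  nop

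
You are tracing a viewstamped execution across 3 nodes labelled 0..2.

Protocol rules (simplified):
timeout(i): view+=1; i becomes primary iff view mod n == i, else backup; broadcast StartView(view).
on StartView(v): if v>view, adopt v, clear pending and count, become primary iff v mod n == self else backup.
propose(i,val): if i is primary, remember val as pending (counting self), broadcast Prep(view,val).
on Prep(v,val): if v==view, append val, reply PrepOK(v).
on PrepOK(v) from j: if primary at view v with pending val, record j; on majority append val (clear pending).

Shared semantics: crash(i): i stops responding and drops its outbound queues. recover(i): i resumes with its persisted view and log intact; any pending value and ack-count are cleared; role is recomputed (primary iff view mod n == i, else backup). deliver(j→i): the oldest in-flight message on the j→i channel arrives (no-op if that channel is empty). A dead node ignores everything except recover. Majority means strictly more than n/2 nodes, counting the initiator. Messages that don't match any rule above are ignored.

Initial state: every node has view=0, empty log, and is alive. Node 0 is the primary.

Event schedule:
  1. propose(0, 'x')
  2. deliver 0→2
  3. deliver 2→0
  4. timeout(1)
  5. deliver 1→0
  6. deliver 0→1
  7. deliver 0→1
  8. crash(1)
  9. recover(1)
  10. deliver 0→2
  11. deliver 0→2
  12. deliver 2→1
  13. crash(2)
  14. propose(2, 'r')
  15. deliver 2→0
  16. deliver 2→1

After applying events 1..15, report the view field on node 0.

1

1. propose(0,'x'):  nop
2. deliver 0→2:  <2:back v0 x>
3. deliver 2→0:  <0:prim v0 x>
4. timeout(1):  <1:prim v1 ->
5. deliver 1→0:  <0:back v1 x>
6. deliver 0→1:  nop
7. deliver 0→1:  nop
8. crash(1):  <1:✗prim v1 ->
9. recover(1):  <1:prim v1 ->
10. deliver 0→2:  nop
11. deliver 0→2:  nop
12. deliver 2→1:  nop
13. crash(2):  <2:✗back v0 x>
14. propose(2,'r'):  nop
15. deliver 2→0:  nop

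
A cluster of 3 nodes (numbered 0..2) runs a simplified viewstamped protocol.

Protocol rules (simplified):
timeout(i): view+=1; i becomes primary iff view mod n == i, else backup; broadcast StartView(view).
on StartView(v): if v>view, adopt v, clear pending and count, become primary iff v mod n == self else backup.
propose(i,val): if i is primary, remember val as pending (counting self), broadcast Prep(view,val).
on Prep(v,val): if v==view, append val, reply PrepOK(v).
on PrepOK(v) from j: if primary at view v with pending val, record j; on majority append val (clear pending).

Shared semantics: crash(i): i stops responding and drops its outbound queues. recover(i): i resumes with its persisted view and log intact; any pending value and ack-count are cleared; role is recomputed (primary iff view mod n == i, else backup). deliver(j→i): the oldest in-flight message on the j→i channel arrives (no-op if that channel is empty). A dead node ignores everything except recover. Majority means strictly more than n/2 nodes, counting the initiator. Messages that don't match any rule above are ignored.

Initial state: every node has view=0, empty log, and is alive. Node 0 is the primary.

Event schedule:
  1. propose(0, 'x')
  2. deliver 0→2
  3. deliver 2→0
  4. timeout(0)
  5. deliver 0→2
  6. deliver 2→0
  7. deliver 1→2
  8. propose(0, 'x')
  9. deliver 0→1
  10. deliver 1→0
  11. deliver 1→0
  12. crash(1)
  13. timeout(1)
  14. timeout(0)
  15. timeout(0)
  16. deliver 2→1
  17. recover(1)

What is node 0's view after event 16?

1. propose(0,'x'):  nop
2. deliver 0→2:  <2:back v0 x>
3. deliver 2→0:  <0:prim v0 x>
4. timeout(0):  <0:back v1 x>
5. deliver 0→2:  <2:back v1 x>
6. deliver 2→0:  nop
7. deliver 1→2:  nop
8. propose(0,'x'):  nop
9. deliver 0→1:  <1:back v0 x>
10. deliver 1→0:  nop
11. deliver 1→0:  nop
12. crash(1):  <1:✗back v0 x>
13. timeout(1):  nop
14. timeout(0):  <0:back v2 x>
15. timeout(0):  <0:prim v3 x>
16. deliver 2→1:  nop

3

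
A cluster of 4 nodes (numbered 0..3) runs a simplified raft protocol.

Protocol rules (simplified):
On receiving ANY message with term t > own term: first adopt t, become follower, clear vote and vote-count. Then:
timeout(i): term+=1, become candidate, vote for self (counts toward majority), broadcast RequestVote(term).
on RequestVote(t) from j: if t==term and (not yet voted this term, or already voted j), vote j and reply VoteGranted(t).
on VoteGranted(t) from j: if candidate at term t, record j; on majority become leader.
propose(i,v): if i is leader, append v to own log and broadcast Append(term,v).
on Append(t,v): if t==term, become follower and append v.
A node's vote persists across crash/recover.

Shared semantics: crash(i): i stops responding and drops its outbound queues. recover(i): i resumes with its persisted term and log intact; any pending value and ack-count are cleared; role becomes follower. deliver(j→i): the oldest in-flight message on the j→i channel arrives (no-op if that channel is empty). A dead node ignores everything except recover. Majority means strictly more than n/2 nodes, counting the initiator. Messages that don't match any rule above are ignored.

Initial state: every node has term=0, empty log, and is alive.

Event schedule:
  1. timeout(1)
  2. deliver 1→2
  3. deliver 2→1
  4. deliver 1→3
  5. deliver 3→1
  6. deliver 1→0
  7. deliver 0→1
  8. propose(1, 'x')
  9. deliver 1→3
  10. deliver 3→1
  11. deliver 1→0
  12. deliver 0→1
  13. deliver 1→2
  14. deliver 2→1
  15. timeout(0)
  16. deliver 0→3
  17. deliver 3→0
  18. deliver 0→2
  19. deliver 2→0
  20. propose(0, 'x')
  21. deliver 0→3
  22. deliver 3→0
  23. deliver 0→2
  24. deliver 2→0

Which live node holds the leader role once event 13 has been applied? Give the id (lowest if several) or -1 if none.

e1 timeout(1): 1[cand,t=1,-]
e2 deliver 1→2: 2[foll,t=1,-]
e3 deliver 2→1: ·
e4 deliver 1→3: 3[foll,t=1,-]
e5 deliver 3→1: 1[lead,t=1,-]
e6 deliver 1→0: 0[foll,t=1,-]
e7 deliver 0→1: ·
e8 propose(1,'x'): 1[lead,t=1,x]
e9 deliver 1→3: 3[foll,t=1,x]
e10 deliver 3→1: ·
e11 deliver 1→0: 0[foll,t=1,x]
e12 deliver 0→1: ·
e13 deliver 1→2: 2[foll,t=1,x]

1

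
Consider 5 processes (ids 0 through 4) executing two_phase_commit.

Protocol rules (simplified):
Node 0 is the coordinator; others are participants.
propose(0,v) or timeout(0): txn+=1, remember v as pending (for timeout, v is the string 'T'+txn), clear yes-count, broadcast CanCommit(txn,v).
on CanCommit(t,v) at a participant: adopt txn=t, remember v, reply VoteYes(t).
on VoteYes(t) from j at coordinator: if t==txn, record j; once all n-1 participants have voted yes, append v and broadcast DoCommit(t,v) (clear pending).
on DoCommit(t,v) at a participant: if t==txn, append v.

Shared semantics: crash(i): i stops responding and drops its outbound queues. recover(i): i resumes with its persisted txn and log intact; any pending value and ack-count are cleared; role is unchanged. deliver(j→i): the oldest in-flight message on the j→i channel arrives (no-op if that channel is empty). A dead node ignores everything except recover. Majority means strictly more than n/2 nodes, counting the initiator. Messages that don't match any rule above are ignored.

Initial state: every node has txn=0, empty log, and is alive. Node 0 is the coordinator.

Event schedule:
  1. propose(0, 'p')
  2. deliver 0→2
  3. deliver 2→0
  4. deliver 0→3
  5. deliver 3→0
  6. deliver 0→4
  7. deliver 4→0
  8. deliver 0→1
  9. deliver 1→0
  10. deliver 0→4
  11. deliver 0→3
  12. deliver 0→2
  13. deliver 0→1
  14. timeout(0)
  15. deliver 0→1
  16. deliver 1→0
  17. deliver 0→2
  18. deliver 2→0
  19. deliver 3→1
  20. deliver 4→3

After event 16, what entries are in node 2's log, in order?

after 1 — propose(0,'p'): n0:coor/t1/[-]
after 2 — deliver 0→2: n2:part/t1/[-]
after 3 — deliver 2→0: ·
after 4 — deliver 0→3: n3:part/t1/[-]
after 5 — deliver 3→0: ·
after 6 — deliver 0→4: n4:part/t1/[-]
after 7 — deliver 4→0: ·
after 8 — deliver 0→1: n1:part/t1/[-]
after 9 — deliver 1→0: n0:coor/t1/[p]
after 10 — deliver 0→4: n4:part/t1/[p]
after 11 — deliver 0→3: n3:part/t1/[p]
after 12 — deliver 0→2: n2:part/t1/[p]
after 13 — deliver 0→1: n1:part/t1/[p]
after 14 — timeout(0): n0:coor/t2/[p]
after 15 — deliver 0→1: n1:part/t2/[p]
after 16 — deliver 1→0: ·

p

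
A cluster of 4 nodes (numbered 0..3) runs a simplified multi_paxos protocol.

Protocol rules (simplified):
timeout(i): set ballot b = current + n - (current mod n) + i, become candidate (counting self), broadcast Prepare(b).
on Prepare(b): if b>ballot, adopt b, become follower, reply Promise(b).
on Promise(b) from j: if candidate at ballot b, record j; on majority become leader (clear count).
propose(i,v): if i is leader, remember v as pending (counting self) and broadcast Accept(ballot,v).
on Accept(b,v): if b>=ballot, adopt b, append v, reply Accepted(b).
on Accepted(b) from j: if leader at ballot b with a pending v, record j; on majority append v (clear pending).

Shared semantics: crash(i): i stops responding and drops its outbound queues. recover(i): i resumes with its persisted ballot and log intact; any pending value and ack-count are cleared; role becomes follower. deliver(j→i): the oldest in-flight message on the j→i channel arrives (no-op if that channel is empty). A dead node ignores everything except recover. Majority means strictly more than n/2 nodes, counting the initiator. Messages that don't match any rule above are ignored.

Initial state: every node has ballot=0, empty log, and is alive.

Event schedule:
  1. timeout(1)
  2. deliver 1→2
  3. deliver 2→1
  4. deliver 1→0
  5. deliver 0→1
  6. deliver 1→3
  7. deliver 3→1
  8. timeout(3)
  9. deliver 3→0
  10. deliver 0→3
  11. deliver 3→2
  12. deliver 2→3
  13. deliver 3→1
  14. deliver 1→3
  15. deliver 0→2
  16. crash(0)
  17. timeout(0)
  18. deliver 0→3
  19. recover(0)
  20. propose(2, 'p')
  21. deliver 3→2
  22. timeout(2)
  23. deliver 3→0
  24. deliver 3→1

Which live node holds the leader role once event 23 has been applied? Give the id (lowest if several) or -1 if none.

3

[1] timeout(1) → N1(cand b5 [-])
[2] deliver 1→2 → N2(foll b5 [-])
[3] deliver 2→1 → ∅
[4] deliver 1→0 → N0(foll b5 [-])
[5] deliver 0→1 → N1(lead b5 [-])
[6] deliver 1→3 → N3(foll b5 [-])
[7] deliver 3→1 → ∅
[8] timeout(3) → N3(cand b11 [-])
[9] deliver 3→0 → N0(foll b11 [-])
[10] deliver 0→3 → ∅
[11] deliver 3→2 → N2(foll b11 [-])
[12] deliver 2→3 → N3(lead b11 [-])
[13] deliver 3→1 → N1(foll b11 [-])
[14] deliver 1→3 → ∅
[15] deliver 0→2 → ∅
[16] crash(0) → N0(✗foll b11 [-])
[17] timeout(0) → ∅
[18] deliver 0→3 → ∅
[19] recover(0) → N0(foll b11 [-])
[20] propose(2,'p') → ∅
[21] deliver 3→2 → ∅
[22] timeout(2) → N2(cand b14 [-])
[23] deliver 3→0 → ∅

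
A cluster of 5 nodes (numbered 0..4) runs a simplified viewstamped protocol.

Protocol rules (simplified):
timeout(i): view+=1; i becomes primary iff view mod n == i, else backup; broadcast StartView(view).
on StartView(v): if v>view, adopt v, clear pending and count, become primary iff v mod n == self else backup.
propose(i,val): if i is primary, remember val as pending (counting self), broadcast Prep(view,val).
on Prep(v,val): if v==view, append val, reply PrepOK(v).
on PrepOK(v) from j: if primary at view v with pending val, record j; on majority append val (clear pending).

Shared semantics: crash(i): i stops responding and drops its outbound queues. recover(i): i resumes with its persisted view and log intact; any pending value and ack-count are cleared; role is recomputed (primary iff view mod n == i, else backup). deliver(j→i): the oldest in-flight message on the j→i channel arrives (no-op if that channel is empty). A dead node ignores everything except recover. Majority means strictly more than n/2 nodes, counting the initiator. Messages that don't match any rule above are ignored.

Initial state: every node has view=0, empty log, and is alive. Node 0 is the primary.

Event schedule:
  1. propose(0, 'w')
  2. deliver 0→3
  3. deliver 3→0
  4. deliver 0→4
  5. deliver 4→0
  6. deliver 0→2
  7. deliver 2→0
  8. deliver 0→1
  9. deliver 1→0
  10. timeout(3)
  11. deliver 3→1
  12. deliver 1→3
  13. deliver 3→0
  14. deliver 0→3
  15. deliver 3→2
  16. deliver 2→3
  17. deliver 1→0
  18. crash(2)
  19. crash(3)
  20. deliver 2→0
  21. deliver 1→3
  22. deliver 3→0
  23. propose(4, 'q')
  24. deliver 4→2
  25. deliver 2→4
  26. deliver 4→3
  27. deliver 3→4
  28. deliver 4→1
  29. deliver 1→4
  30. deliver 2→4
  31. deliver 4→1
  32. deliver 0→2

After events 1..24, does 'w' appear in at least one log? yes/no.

yes

step 1 propose(0,'w'): —
step 2 deliver 0→3: 3={back,v=0,log=w}
step 3 deliver 3→0: —
step 4 deliver 0→4: 4={back,v=0,log=w}
step 5 deliver 4→0: 0={prim,v=0,log=w}
step 6 deliver 0→2: 2={back,v=0,log=w}
step 7 deliver 2→0: —
step 8 deliver 0→1: 1={back,v=0,log=w}
step 9 deliver 1→0: —
step 10 timeout(3): 3={back,v=1,log=w}
step 11 deliver 3→1: 1={prim,v=1,log=w}
step 12 deliver 1→3: —
step 13 deliver 3→0: 0={back,v=1,log=w}
step 14 deliver 0→3: —
step 15 deliver 3→2: 2={back,v=1,log=w}
step 16 deliver 2→3: —
step 17 deliver 1→0: —
step 18 crash(2): 2={✗back,v=1,log=w}
step 19 crash(3): 3={✗back,v=1,log=w}
step 20 deliver 2→0: —
step 21 deliver 1→3: —
step 22 deliver 3→0: —
step 23 propose(4,'q'): —
step 24 deliver 4→2: —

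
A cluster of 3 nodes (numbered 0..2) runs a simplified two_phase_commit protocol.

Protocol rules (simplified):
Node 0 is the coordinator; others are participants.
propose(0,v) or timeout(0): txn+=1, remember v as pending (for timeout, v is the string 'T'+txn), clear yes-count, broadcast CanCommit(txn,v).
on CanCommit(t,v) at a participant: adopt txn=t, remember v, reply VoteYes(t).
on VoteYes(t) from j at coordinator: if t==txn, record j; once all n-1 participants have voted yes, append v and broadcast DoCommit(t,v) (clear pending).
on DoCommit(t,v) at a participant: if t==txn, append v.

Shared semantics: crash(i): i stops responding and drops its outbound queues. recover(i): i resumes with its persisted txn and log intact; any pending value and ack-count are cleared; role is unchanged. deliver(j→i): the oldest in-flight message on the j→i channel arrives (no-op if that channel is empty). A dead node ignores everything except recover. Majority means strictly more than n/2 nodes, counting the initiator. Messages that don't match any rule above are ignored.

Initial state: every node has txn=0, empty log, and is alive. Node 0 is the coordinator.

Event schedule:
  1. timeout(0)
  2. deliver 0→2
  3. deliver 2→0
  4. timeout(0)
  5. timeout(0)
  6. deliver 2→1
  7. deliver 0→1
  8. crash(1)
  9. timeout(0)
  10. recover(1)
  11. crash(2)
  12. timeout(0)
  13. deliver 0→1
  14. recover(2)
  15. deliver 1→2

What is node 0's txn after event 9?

1. timeout(0):  <0:coor t1 ->
2. deliver 0→2:  <2:part t1 ->
3. deliver 2→0:  nop
4. timeout(0):  <0:coor t2 ->
5. timeout(0):  <0:coor t3 ->
6. deliver 2→1:  nop
7. deliver 0→1:  <1:part t1 ->
8. crash(1):  <1:✗part t1 ->
9. timeout(0):  <0:coor t4 ->

4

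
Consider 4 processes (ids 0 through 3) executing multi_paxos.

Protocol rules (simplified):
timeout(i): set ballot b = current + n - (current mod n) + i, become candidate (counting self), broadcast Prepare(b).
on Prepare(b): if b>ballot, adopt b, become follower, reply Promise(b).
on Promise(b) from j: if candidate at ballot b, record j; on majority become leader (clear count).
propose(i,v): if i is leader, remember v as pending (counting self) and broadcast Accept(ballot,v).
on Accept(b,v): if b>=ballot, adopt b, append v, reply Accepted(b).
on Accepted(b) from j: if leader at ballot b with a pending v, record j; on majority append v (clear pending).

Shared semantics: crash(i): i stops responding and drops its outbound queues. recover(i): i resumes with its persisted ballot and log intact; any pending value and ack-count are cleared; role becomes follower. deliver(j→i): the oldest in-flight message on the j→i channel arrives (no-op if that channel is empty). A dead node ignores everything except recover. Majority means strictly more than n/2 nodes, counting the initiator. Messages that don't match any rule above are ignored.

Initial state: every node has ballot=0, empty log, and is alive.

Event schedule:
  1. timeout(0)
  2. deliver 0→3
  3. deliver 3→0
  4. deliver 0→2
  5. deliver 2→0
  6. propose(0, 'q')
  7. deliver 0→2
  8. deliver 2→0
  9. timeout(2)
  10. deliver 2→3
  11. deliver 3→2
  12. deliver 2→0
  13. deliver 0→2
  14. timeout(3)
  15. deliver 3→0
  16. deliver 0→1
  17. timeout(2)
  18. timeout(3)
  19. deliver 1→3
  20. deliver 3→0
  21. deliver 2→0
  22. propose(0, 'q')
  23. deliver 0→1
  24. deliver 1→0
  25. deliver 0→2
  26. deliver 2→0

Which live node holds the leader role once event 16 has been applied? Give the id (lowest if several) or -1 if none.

step 1 timeout(0): 0={cand,b=4,log=-}
step 2 deliver 0→3: 3={foll,b=4,log=-}
step 3 deliver 3→0: —
step 4 deliver 0→2: 2={foll,b=4,log=-}
step 5 deliver 2→0: 0={lead,b=4,log=-}
step 6 propose(0,'q'): —
step 7 deliver 0→2: 2={foll,b=4,log=q}
step 8 deliver 2→0: —
step 9 timeout(2): 2={cand,b=10,log=q}
step 10 deliver 2→3: 3={foll,b=10,log=-}
step 11 deliver 3→2: —
step 12 deliver 2→0: 0={foll,b=10,log=-}
step 13 deliver 0→2: 2={lead,b=10,log=q}
step 14 timeout(3): 3={cand,b=15,log=-}
step 15 deliver 3→0: 0={foll,b=15,log=-}
step 16 deliver 0→1: 1={foll,b=4,log=-}

2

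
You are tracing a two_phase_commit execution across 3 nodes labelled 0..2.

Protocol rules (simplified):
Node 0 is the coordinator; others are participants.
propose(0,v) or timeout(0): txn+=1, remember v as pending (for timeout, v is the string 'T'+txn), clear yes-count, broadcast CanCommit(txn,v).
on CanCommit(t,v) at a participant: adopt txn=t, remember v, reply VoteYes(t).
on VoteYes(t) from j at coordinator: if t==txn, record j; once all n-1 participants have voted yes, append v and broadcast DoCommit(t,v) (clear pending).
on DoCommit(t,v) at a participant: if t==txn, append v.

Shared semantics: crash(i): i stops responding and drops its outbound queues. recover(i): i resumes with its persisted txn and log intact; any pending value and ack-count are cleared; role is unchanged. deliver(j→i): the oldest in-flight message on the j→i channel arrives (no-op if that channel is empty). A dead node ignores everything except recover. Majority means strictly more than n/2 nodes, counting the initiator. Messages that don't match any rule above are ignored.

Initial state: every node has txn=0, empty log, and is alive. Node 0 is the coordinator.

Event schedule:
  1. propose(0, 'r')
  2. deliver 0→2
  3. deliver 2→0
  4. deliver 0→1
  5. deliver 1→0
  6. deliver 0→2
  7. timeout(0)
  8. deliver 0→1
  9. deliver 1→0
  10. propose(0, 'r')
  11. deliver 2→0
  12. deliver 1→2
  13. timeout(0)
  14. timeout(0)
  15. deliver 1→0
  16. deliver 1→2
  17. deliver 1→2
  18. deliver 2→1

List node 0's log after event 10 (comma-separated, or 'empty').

r

[1] propose(0,'r') → N0(coor t1 [-])
[2] deliver 0→2 → N2(part t1 [-])
[3] deliver 2→0 → ∅
[4] deliver 0→1 → N1(part t1 [-])
[5] deliver 1→0 → N0(coor t1 [r])
[6] deliver 0→2 → N2(part t1 [r])
[7] timeout(0) → N0(coor t2 [r])
[8] deliver 0→1 → N1(part t1 [r])
[9] deliver 1→0 → ∅
[10] propose(0,'r') → N0(coor t3 [r])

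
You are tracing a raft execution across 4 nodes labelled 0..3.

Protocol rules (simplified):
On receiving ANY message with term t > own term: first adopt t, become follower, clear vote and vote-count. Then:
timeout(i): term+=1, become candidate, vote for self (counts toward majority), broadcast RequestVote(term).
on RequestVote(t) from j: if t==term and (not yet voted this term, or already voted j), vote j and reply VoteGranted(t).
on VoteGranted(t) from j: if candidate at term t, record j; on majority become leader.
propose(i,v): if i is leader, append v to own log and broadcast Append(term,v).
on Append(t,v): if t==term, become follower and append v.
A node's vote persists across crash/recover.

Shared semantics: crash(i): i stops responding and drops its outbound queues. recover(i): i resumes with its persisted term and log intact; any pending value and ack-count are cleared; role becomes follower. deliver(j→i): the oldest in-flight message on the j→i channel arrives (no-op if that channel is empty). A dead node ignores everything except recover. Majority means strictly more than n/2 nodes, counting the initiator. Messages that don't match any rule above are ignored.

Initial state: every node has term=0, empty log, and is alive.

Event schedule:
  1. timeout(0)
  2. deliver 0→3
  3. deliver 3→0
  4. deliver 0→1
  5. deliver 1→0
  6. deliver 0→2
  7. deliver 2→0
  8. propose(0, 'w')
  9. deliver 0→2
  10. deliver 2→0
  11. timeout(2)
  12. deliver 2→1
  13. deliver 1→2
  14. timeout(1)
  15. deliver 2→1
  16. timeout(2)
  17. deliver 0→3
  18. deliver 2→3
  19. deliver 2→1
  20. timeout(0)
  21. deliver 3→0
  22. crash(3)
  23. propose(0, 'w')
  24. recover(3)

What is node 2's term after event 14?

2

[1] timeout(0) → N0(cand t1 [-])
[2] deliver 0→3 → N3(foll t1 [-])
[3] deliver 3→0 → ∅
[4] deliver 0→1 → N1(foll t1 [-])
[5] deliver 1→0 → N0(lead t1 [-])
[6] deliver 0→2 → N2(foll t1 [-])
[7] deliver 2→0 → ∅
[8] propose(0,'w') → N0(lead t1 [w])
[9] deliver 0→2 → N2(foll t1 [w])
[10] deliver 2→0 → ∅
[11] timeout(2) → N2(cand t2 [w])
[12] deliver 2→1 → N1(foll t2 [-])
[13] deliver 1→2 → ∅
[14] timeout(1) → N1(cand t3 [-])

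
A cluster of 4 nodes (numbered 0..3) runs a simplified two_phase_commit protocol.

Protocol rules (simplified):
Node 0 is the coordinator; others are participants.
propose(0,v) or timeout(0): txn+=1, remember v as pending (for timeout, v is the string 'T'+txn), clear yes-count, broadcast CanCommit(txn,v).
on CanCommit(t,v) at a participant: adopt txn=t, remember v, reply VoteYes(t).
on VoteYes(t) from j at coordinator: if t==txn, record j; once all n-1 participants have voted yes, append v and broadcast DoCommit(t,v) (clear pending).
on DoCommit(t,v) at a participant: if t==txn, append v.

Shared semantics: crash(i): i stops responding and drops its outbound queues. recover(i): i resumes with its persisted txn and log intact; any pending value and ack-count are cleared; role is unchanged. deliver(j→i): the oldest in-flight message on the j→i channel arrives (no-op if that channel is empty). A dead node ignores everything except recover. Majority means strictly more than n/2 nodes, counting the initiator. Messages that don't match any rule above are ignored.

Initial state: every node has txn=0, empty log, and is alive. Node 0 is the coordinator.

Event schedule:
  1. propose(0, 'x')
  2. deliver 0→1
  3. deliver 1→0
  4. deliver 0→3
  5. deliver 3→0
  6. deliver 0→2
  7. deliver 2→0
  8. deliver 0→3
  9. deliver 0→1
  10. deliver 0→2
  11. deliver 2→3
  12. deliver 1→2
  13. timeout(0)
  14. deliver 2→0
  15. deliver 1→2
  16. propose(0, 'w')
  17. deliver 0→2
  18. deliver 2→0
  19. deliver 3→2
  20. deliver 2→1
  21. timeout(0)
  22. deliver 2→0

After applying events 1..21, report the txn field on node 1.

1

e1 propose(0,'x'): 0[coor,t=1,-]
e2 deliver 0→1: 1[part,t=1,-]
e3 deliver 1→0: ·
e4 deliver 0→3: 3[part,t=1,-]
e5 deliver 3→0: ·
e6 deliver 0→2: 2[part,t=1,-]
e7 deliver 2→0: 0[coor,t=1,x]
e8 deliver 0→3: 3[part,t=1,x]
e9 deliver 0→1: 1[part,t=1,x]
e10 deliver 0→2: 2[part,t=1,x]
e11 deliver 2→3: ·
e12 deliver 1→2: ·
e13 timeout(0): 0[coor,t=2,x]
e14 deliver 2→0: ·
e15 deliver 1→2: ·
e16 propose(0,'w'): 0[coor,t=3,x]
e17 deliver 0→2: 2[part,t=2,x]
e18 deliver 2→0: ·
e19 deliver 3→2: ·
e20 deliver 2→1: ·
e21 timeout(0): 0[coor,t=4,x]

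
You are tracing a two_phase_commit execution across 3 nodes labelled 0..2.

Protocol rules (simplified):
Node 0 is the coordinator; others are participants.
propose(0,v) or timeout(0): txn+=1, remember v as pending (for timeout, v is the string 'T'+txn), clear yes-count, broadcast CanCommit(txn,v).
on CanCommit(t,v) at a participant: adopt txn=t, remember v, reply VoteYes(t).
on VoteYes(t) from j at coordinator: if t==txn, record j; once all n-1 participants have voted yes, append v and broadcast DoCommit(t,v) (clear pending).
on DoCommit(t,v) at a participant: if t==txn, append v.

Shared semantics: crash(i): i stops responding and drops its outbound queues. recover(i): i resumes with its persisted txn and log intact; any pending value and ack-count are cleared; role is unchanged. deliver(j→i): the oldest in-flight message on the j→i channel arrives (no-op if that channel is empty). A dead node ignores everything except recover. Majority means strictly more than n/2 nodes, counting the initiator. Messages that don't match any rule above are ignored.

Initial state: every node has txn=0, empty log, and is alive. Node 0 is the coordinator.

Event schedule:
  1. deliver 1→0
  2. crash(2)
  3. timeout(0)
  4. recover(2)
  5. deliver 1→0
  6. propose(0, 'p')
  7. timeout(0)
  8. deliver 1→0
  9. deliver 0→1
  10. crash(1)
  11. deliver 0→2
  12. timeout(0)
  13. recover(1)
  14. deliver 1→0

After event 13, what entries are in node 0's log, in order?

1. deliver 1→0:  nop
2. crash(2):  <2:✗part t0 ->
3. timeout(0):  <0:coor t1 ->
4. recover(2):  <2:part t0 ->
5. deliver 1→0:  nop
6. propose(0,'p'):  <0:coor t2 ->
7. timeout(0):  <0:coor t3 ->
8. deliver 1→0:  nop
9. deliver 0→1:  <1:part t1 ->
10. crash(1):  <1:✗part t1 ->
11. deliver 0→2:  <2:part t1 ->
12. timeout(0):  <0:coor t4 ->
13. recover(1):  <1:part t1 ->

empty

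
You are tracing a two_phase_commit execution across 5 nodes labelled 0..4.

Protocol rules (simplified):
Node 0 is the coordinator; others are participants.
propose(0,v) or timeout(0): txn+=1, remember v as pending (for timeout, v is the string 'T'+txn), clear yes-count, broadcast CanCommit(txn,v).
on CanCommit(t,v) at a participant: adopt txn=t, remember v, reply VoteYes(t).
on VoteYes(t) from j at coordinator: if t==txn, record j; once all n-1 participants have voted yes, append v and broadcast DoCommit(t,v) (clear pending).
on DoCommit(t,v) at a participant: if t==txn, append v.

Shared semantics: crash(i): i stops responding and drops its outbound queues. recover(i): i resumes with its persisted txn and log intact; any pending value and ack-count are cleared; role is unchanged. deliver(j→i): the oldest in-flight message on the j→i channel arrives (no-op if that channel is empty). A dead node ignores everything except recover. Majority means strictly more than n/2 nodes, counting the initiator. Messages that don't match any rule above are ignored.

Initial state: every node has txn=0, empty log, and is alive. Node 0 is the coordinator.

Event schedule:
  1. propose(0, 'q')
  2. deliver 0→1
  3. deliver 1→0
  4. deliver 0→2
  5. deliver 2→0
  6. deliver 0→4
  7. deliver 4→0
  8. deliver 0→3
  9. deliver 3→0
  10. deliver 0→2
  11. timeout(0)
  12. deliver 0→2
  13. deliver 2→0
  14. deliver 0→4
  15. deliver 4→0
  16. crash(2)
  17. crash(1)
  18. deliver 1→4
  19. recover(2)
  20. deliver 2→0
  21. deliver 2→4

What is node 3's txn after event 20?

[1] propose(0,'q') → N0(coor t1 [-])
[2] deliver 0→1 → N1(part t1 [-])
[3] deliver 1→0 → ∅
[4] deliver 0→2 → N2(part t1 [-])
[5] deliver 2→0 → ∅
[6] deliver 0→4 → N4(part t1 [-])
[7] deliver 4→0 → ∅
[8] deliver 0→3 → N3(part t1 [-])
[9] deliver 3→0 → N0(coor t1 [q])
[10] deliver 0→2 → N2(part t1 [q])
[11] timeout(0) → N0(coor t2 [q])
[12] deliver 0→2 → N2(part t2 [q])
[13] deliver 2→0 → ∅
[14] deliver 0→4 → N4(part t1 [q])
[15] deliver 4→0 → ∅
[16] crash(2) → N2(✗part t2 [q])
[17] crash(1) → N1(✗part t1 [-])
[18] deliver 1→4 → ∅
[19] recover(2) → N2(part t2 [q])
[20] deliver 2→0 → ∅

1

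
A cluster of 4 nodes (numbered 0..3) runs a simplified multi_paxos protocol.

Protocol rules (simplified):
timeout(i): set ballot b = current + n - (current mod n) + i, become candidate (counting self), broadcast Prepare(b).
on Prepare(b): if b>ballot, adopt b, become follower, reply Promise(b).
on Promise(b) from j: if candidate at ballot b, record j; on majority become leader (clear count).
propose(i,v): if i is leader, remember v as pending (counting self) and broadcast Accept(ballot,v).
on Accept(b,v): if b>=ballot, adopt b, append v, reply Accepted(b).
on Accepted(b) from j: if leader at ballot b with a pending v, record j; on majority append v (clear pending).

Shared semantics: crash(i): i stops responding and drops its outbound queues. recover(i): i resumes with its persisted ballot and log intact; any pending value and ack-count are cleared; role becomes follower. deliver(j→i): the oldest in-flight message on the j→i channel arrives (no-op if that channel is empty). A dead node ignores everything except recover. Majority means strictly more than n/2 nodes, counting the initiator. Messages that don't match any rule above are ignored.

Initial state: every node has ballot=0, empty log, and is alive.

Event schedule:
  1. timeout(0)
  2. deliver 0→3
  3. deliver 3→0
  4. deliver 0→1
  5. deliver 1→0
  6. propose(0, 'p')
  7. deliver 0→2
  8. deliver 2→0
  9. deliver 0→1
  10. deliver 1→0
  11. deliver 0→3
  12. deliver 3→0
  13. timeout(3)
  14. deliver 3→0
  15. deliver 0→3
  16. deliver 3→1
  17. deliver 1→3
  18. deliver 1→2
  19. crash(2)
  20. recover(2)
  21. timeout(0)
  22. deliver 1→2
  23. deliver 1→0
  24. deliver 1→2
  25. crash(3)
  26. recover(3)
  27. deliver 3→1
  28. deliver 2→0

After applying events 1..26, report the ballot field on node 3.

e1 timeout(0): 0[cand,b=4,-]
e2 deliver 0→3: 3[foll,b=4,-]
e3 deliver 3→0: ·
e4 deliver 0→1: 1[foll,b=4,-]
e5 deliver 1→0: 0[lead,b=4,-]
e6 propose(0,'p'): ·
e7 deliver 0→2: 2[foll,b=4,-]
e8 deliver 2→0: ·
e9 deliver 0→1: 1[foll,b=4,p]
e10 deliver 1→0: ·
e11 deliver 0→3: 3[foll,b=4,p]
e12 deliver 3→0: 0[lead,b=4,p]
e13 timeout(3): 3[cand,b=11,p]
e14 deliver 3→0: 0[foll,b=11,p]
e15 deliver 0→3: ·
e16 deliver 3→1: 1[foll,b=11,p]
e17 deliver 1→3: 3[lead,b=11,p]
e18 deliver 1→2: ·
e19 crash(2): 2[✗foll,b=4,-]
e20 recover(2): 2[foll,b=4,-]
e21 timeout(0): 0[cand,b=12,p]
e22 deliver 1→2: ·
e23 deliver 1→0: ·
e24 deliver 1→2: ·
e25 crash(3): 3[✗lead,b=11,p]
e26 recover(3): 3[foll,b=11,p]

11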